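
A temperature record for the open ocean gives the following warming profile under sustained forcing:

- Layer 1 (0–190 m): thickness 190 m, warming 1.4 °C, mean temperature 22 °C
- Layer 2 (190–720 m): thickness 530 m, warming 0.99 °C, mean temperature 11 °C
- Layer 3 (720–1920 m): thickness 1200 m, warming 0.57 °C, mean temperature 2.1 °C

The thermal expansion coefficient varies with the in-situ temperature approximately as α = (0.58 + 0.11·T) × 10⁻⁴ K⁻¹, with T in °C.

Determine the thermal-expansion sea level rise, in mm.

Δh ≈ 229 mm

Layer 1: α = (0.58 + 0.11×22)×10⁻⁴ = 3×10⁻⁴ K⁻¹
Layer 2: α = (0.58 + 0.11×11)×10⁻⁴ = 1.79×10⁻⁴ K⁻¹
Layer 3: α = (0.58 + 0.11×2.1)×10⁻⁴ = 0.811×10⁻⁴ K⁻¹
0–190 m: 3×10⁻⁴ × 190 × 1.4 = 0.07980 m
1.79×10⁻⁴ × 530 × 0.99 = 0.0939213 m
Layer 3: 0.811×10⁻⁴ × 0.57 × 1200 = 0.0554724 m
Δh = 0.07980 + 0.0939213 + 0.0554724 = 0.2291937 m ≈ 229 mm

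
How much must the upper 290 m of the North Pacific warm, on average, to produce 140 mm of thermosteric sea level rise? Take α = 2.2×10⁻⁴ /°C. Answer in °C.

ΔT = Δh/(αH) = 0.14 / (2.2×10⁻⁴ × 290) ≈ 2.194 °C

ΔT ≈ 2.19 °C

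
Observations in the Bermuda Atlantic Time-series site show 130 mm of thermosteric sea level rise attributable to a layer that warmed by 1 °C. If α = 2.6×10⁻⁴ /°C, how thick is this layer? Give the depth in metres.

H ≈ 500 m

H = Δh/(αΔT) = 0.13 / (2.6×10⁻⁴ × 1) = 500.0 m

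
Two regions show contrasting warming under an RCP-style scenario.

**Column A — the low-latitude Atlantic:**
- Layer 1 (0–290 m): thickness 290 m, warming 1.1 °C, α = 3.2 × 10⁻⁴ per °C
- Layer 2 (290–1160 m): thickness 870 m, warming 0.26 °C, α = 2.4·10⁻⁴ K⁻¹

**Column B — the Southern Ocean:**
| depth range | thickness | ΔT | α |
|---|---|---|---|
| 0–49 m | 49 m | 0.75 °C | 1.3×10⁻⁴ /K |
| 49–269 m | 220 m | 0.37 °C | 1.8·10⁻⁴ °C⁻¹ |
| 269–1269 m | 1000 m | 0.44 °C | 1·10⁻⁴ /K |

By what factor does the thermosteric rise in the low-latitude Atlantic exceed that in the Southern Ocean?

≈ 2.47×

A 0–290 m: 290 × 3.2×10⁻⁴ × 1.1 = 0.10208 m
A 290–1160 m: 2.4×10⁻⁴ × 0.26 × 870 = 0.054288 m
A total: 0.156368 m
B 0–49 m: 0.75 × 49 × 1.3×10⁻⁴ = 0.0047775 m
B 1.8×10⁻⁴ × 0.37 × 220 = 0.014652 m
B Layer 3: 0.44 × 1000 × 1×10⁻⁴ = 0.04400 m
B total: 0.0634295 m
Ratio: 0.156368 / 0.0634295 ≈ 2.465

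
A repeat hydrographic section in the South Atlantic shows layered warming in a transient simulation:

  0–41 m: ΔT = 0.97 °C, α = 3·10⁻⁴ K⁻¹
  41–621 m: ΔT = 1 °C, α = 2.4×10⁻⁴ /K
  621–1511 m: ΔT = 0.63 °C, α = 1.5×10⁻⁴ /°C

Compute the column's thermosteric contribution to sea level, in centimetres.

0.97 × 41 × 3×10⁻⁴ = 0.011931 m
1 × 580 × 2.4×10⁻⁴ = 0.13920 m
621–1511 m: 890 × 1.5×10⁻⁴ × 0.63 = 0.084105 m
Δh = 0.011931 + 0.13920 + 0.084105 = 0.235236 m

23.5 cm of thermosteric rise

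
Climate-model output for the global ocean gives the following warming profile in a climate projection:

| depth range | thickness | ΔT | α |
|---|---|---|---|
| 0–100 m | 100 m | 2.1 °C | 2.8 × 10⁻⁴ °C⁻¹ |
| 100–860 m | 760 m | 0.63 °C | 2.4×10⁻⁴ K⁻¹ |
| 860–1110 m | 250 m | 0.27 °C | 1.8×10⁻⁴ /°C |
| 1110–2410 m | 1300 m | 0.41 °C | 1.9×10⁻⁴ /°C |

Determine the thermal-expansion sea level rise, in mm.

Layer 1: 100 × 2.1 × 2.8×10⁻⁴ = 0.05880 m
Layer 2: 2.4×10⁻⁴ × 0.63 × 760 = 0.114912 m
860–1110 m: 250 × 1.8×10⁻⁴ × 0.27 = 0.01215 m
1110–2410 m: 0.41 × 1.9×10⁻⁴ × 1300 = 0.10127 m
Δh = 0.05880 + 0.114912 + 0.01215 + 0.10127 = 0.287132 m ≈ 287 mm

287 mm of thermosteric rise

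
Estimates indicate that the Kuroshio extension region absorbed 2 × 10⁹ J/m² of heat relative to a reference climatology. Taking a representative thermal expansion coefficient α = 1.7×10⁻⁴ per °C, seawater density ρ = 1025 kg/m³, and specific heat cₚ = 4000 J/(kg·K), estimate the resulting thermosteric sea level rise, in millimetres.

Δh ≈ 82.9 mm

Δh = αQ/(ρcₚ) = 1.7×10⁻⁴ × 2×10⁹ / (1025 × 4000) ≈ 0.082927 m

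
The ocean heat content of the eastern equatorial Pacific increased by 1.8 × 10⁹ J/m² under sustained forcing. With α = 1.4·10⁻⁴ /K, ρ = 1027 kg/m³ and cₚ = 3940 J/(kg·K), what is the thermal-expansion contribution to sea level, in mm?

Δh = 62.3 mm

Δh = αQ/(ρcₚ) = 1.4×10⁻⁴ × 1.8×10⁹ / (1027 × 3940) ≈ 0.062278 m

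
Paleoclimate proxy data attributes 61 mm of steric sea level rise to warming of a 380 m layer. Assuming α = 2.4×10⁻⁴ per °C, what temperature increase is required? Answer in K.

0.67 K

ΔT = Δh/(αH) = 0.061 / (2.4×10⁻⁴ × 380) ≈ 0.6689 K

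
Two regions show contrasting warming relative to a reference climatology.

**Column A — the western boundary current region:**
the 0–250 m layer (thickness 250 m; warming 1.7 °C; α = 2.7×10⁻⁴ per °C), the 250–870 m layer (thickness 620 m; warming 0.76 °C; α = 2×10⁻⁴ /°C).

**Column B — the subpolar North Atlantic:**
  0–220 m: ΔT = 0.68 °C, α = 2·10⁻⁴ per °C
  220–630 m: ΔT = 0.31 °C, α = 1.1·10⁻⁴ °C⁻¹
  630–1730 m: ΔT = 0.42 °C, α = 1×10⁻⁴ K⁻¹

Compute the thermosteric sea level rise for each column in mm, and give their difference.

A: 210 mm; B: 90 mm; difference 120 mm

A 250 × 2.7×10⁻⁴ × 1.7 = 0.11475 m
A Layer 2: 620 × 0.76 × 2×10⁻⁴ = 0.09424 m
A total: 0.20899 m
B 0–220 m: 0.68 × 220 × 2×10⁻⁴ = 0.02992 m
B 1.1×10⁻⁴ × 410 × 0.31 = 0.013981 m
B 630–1730 m: 1100 × 0.42 × 1×10⁻⁴ = 0.04620 m
B total: 0.090101 m
Difference: 0.20899 − 0.090101 = 0.118889 m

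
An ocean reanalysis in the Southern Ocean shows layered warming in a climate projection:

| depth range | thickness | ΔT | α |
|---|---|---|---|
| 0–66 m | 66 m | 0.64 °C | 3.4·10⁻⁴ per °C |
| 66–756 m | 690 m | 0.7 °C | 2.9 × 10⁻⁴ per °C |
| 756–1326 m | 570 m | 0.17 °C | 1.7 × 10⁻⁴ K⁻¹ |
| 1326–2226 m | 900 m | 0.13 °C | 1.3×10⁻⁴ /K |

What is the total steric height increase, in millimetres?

186 mm of thermosteric rise

0–66 m: 3.4×10⁻⁴ × 66 × 0.64 = 0.0143616 m
Layer 2: 2.9×10⁻⁴ × 0.7 × 690 = 0.14007 m
Layer 3: 0.17 × 570 × 1.7×10⁻⁴ = 0.016473 m
Layer 4: 0.13 × 900 × 1.3×10⁻⁴ = 0.01521 m
Δh = 0.0143616 + 0.14007 + 0.016473 + 0.01521 = 0.1861146 m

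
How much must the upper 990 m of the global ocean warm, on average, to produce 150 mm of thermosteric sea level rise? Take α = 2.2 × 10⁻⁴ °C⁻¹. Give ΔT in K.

0.689 K

ΔT = Δh/(αH) = 0.15 / (2.2×10⁻⁴ × 990) ≈ 0.6887 K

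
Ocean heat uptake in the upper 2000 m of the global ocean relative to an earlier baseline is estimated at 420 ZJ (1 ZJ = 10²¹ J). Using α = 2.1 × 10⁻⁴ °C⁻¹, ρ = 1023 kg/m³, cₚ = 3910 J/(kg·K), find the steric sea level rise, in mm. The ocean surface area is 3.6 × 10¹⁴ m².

Δh = 61 mm

Per unit area: Q = 420×10²¹ / (3.6×10¹⁴) ≈ 1.167×10⁹ J/m²
Δh = αQ/(ρcₚ) = 2.1×10⁻⁴ × 1.167×10⁹ / (1023 × 3910) ≈ 0.061269 m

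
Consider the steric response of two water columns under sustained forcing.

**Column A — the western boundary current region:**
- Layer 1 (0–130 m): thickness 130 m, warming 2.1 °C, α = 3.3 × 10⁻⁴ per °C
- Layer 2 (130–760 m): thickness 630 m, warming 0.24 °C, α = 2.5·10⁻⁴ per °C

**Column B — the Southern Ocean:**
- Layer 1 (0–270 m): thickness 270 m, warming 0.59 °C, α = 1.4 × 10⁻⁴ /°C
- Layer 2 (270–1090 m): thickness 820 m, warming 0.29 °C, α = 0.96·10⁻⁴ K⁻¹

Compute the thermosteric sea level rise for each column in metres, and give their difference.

A: 0.13 m; B: 0.045 m; difference 0.083 m

A 130 × 2.1 × 3.3×10⁻⁴ = 0.09009 m
A 130–760 m: 0.24 × 630 × 2.5×10⁻⁴ = 0.03780 m
A total: 0.12789 m
B 1.4×10⁻⁴ × 0.59 × 270 = 0.022302 m
B Layer 2: 0.96×10⁻⁴ × 820 × 0.29 = 0.0228288 m
B total: 0.0451308 m
Difference: 0.12789 − 0.0451308 = 0.0827592 m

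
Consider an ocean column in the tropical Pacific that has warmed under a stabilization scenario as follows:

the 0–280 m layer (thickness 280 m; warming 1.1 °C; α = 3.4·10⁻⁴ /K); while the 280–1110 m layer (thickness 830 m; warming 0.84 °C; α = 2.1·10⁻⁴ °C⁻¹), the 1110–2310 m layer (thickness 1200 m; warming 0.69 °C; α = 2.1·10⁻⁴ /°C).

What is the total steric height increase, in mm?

Δh ≈ 425 mm

0–280 m: 3.4×10⁻⁴ × 280 × 1.1 = 0.10472 m
280–1110 m: 830 × 0.84 × 2.1×10⁻⁴ = 0.146412 m
1110–2310 m: 1200 × 0.69 × 2.1×10⁻⁴ = 0.17388 m
Δh = 0.10472 + 0.146412 + 0.17388 = 0.425012 m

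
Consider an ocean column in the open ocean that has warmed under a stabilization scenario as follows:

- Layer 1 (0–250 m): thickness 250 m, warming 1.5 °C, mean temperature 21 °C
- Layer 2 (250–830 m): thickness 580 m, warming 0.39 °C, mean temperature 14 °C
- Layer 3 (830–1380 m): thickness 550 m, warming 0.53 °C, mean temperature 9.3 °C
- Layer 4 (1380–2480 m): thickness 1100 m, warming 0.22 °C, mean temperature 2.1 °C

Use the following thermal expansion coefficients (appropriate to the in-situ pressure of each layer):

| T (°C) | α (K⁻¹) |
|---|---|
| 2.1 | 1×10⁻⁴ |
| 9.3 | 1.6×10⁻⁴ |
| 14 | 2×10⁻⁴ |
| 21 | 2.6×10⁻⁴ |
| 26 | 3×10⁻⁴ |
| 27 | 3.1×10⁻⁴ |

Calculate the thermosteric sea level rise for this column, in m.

Layer 1 at 21 °C → α = 2.6×10⁻⁴ K⁻¹
Layer 2 at 14 °C → α = 2×10⁻⁴ K⁻¹
Layer 3 at 9.3 °C → α = 1.6×10⁻⁴ K⁻¹
Layer 4 at 2.1 °C → α = 1×10⁻⁴ K⁻¹
Layer 1: 2.6×10⁻⁴ × 1.5 × 250 = 0.09750 m
250–830 m: 2×10⁻⁴ × 0.39 × 580 = 0.04524 m
Layer 3: 1.6×10⁻⁴ × 0.53 × 550 = 0.04664 m
Layer 4: 0.22 × 1100 × 1×10⁻⁴ = 0.02420 m
Δh = 0.09750 + 0.04524 + 0.04664 + 0.02420 = 0.21358 m

Δh = 0.21 m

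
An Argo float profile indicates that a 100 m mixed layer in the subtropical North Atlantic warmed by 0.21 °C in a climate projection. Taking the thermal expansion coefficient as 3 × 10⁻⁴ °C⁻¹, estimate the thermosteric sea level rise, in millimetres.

about 6.3 mm

Δh = αΔT·H = 3×10⁻⁴ × 0.21 × 100 = 0.00630 m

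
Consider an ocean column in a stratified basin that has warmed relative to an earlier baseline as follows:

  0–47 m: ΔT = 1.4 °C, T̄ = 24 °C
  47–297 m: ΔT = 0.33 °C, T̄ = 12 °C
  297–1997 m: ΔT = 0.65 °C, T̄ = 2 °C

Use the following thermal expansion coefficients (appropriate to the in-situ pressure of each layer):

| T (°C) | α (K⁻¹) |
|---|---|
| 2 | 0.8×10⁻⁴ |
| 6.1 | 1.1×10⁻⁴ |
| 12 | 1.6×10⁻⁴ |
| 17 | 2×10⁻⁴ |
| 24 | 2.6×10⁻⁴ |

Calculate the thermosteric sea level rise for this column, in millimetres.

119 mm

Layer 1 at 24 °C → α = 2.6×10⁻⁴ K⁻¹
Layer 2 at 12 °C → α = 1.6×10⁻⁴ K⁻¹
Layer 3 at 2 °C → α = 0.8×10⁻⁴ K⁻¹
Layer 1: 2.6×10⁻⁴ × 47 × 1.4 = 0.017108 m
Layer 2: 0.33 × 1.6×10⁻⁴ × 250 = 0.01320 m
Layer 3: 0.8×10⁻⁴ × 0.65 × 1700 = 0.08840 m
Δh = 0.017108 + 0.01320 + 0.08840 = 0.118708 m ≈ 119 mm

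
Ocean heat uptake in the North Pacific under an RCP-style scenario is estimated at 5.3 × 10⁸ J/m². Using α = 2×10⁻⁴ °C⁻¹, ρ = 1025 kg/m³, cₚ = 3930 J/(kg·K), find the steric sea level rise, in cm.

about 2.63 cm

Δh = αQ/(ρcₚ) = 2×10⁻⁴ × 5.3×10⁸ / (1025 × 3930) ≈ 0.026314 m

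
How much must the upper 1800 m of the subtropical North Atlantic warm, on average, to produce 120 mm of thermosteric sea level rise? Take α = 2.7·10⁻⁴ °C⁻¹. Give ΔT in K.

ΔT = Δh/(αH) = 0.12 / (2.7×10⁻⁴ × 1800) ≈ 0.2469 K

about 0.247 K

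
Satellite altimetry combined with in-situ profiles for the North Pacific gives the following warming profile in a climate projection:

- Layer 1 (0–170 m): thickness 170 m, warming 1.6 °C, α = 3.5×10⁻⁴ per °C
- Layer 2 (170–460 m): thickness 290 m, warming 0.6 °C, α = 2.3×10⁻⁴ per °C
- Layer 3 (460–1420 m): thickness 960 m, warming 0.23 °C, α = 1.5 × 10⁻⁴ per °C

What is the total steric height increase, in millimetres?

Layer 1: 170 × 3.5×10⁻⁴ × 1.6 = 0.09520 m
290 × 2.3×10⁻⁴ × 0.6 = 0.04002 m
460–1420 m: 0.23 × 960 × 1.5×10⁻⁴ = 0.03312 m
Δh = 0.09520 + 0.04002 + 0.03312 = 0.16834 m

Δh = 170 mm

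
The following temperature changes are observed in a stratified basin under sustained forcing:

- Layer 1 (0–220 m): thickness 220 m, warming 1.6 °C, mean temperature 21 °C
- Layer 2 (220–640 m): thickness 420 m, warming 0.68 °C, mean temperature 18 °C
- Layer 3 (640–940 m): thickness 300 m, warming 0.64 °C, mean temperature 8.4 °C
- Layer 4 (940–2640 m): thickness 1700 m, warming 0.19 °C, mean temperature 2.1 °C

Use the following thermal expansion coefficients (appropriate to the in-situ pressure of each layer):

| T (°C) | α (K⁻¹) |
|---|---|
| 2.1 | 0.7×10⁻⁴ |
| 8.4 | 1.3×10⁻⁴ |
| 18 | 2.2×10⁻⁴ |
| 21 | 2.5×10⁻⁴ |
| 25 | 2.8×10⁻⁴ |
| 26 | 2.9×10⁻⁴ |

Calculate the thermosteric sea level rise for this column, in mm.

Δh ≈ 198 mm

Layer 1 at 21 °C → α = 2.5×10⁻⁴ K⁻¹
Layer 2 at 18 °C → α = 2.2×10⁻⁴ K⁻¹
Layer 3 at 8.4 °C → α = 1.3×10⁻⁴ K⁻¹
Layer 4 at 2.1 °C → α = 0.7×10⁻⁴ K⁻¹
220 × 2.5×10⁻⁴ × 1.6 = 0.08800 m
Layer 2: 0.68 × 2.2×10⁻⁴ × 420 = 0.062832 m
Layer 3: 1.3×10⁻⁴ × 300 × 0.64 = 0.02496 m
Layer 4: 1700 × 0.7×10⁻⁴ × 0.19 = 0.02261 m
Δh = 0.08800 + 0.062832 + 0.02496 + 0.02261 = 0.198402 m ≈ 198 mm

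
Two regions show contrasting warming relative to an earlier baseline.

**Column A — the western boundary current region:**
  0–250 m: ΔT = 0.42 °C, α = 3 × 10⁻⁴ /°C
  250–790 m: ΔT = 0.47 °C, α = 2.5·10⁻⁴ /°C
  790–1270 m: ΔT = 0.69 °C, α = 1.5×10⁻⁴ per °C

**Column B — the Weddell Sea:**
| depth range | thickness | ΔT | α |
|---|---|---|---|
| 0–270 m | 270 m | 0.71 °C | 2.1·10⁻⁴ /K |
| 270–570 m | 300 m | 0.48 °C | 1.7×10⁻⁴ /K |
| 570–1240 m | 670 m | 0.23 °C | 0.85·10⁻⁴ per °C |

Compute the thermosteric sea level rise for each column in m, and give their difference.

A 3×10⁻⁴ × 250 × 0.42 = 0.03150 m
A 540 × 0.47 × 2.5×10⁻⁴ = 0.06345 m
A 1.5×10⁻⁴ × 0.69 × 480 = 0.04968 m
A total: 0.14463 m
B 0–270 m: 2.1×10⁻⁴ × 270 × 0.71 = 0.040257 m
B Layer 2: 0.48 × 300 × 1.7×10⁻⁴ = 0.02448 m
B Layer 3: 0.85×10⁻⁴ × 0.23 × 670 = 0.0130985 m
B total: 0.0778355 m
Difference: 0.14463 − 0.0778355 = 0.0667945 m

A: 0.145 m; B: 0.0778 m; difference 0.0668 m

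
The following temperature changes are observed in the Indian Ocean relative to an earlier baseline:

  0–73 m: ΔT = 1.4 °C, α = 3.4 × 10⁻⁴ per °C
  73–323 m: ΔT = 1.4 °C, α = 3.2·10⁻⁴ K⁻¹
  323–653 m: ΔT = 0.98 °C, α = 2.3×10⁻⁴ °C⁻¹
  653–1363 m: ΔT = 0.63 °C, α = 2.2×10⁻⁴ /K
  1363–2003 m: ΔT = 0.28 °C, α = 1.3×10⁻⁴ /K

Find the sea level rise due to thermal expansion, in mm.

3.4×10⁻⁴ × 73 × 1.4 = 0.034748 m
3.2×10⁻⁴ × 250 × 1.4 = 0.11200 m
Layer 3: 0.98 × 330 × 2.3×10⁻⁴ = 0.074382 m
710 × 2.2×10⁻⁴ × 0.63 = 0.098406 m
1363–2003 m: 0.28 × 1.3×10⁻⁴ × 640 = 0.023296 m
Δh = 0.034748 + 0.11200 + 0.074382 + 0.098406 + 0.023296 = 0.342832 m

about 343 mm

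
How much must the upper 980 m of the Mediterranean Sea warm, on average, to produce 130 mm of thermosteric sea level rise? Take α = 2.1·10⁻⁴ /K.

ΔT = Δh/(αH) = 0.13 / (2.1×10⁻⁴ × 980) ≈ 0.6317 K

ΔT ≈ 0.632 K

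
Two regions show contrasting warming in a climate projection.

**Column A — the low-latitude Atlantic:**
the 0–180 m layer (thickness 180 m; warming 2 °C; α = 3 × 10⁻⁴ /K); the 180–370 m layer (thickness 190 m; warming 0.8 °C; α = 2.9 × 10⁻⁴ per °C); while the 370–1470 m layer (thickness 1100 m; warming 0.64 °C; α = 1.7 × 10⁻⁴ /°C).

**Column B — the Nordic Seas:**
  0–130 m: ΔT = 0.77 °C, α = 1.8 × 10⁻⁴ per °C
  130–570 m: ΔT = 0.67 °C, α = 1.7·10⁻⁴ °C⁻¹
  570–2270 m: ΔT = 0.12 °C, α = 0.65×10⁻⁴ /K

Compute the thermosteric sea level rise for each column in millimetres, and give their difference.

A: 270 mm; B: 81 mm; difference 190 mm

A Layer 1: 3×10⁻⁴ × 2 × 180 = 0.10800 m
A Layer 2: 190 × 2.9×10⁻⁴ × 0.8 = 0.04408 m
A 1100 × 0.64 × 1.7×10⁻⁴ = 0.11968 m
A total: 0.27176 m
B 0–130 m: 0.77 × 1.8×10⁻⁴ × 130 = 0.018018 m
B Layer 2: 440 × 1.7×10⁻⁴ × 0.67 = 0.050116 m
B 570–2270 m: 0.12 × 1700 × 0.65×10⁻⁴ = 0.01326 m
B total: 0.081394 m
Difference: 0.27176 − 0.081394 = 0.190366 m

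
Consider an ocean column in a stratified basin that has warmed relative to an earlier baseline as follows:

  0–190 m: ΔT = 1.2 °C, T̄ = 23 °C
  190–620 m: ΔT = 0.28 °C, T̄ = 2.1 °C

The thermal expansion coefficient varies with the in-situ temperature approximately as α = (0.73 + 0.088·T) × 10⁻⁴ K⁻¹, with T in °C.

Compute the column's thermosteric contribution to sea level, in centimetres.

Layer 1: α = (0.73 + 0.088×23)×10⁻⁴ = 2.754×10⁻⁴ K⁻¹
Layer 2: α = (0.73 + 0.088×2.1)×10⁻⁴ = 0.9148×10⁻⁴ K⁻¹
Layer 1: 190 × 1.2 × 2.754×10⁻⁴ = 0.0627912 m
0.9148×10⁻⁴ × 430 × 0.28 = 0.011014192 m
Δh = 0.0627912 + 0.011014192 = 0.073805392 m ≈ 7.38 cm

Δh ≈ 7.38 cm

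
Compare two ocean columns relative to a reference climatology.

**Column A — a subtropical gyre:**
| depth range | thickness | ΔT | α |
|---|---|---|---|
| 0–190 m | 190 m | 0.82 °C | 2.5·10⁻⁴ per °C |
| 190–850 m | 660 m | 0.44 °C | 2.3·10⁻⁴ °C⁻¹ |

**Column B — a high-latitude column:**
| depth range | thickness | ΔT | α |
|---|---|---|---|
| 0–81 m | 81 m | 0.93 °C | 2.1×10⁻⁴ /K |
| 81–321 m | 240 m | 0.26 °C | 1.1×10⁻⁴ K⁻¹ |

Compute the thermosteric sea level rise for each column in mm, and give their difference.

A Layer 1: 190 × 2.5×10⁻⁴ × 0.82 = 0.03895 m
A 2.3×10⁻⁴ × 0.44 × 660 = 0.066792 m
A total: 0.105742 m
B 81 × 2.1×10⁻⁴ × 0.93 = 0.0158193 m
B Layer 2: 240 × 0.26 × 1.1×10⁻⁴ = 0.006864 m
B total: 0.0226833 m
Difference: 0.105742 − 0.0226833 = 0.0830587 m

Δh_A ≈ 110 mm, Δh_B ≈ 23 mm; difference ≈ 83 mm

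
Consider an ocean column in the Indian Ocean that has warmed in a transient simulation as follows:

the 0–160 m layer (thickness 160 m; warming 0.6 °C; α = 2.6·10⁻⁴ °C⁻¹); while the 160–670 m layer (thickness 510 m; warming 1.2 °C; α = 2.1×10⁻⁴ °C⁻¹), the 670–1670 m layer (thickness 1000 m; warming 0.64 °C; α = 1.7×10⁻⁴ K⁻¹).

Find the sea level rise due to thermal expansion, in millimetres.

0–160 m: 160 × 2.6×10⁻⁴ × 0.6 = 0.02496 m
160–670 m: 510 × 1.2 × 2.1×10⁻⁴ = 0.12852 m
1000 × 1.7×10⁻⁴ × 0.64 = 0.10880 m
Δh = 0.02496 + 0.12852 + 0.10880 = 0.26228 m ≈ 262 mm

Δh = 262 mm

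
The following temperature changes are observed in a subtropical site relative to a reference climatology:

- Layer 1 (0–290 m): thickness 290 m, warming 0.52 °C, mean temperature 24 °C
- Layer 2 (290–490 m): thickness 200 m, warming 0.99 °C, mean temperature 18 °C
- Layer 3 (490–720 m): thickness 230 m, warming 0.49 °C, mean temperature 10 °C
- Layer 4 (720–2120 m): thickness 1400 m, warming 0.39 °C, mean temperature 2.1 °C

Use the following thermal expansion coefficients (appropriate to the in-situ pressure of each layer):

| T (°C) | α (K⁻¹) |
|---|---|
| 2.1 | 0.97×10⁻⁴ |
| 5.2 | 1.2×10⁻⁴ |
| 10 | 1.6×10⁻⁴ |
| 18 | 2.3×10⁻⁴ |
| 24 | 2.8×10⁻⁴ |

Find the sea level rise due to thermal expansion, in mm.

160 mm

Layer 1 at 24 °C → α = 2.8×10⁻⁴ K⁻¹
Layer 2 at 18 °C → α = 2.3×10⁻⁴ K⁻¹
Layer 3 at 10 °C → α = 1.6×10⁻⁴ K⁻¹
Layer 4 at 2.1 °C → α = 0.97×10⁻⁴ K⁻¹
2.8×10⁻⁴ × 290 × 0.52 = 0.042224 m
0.99 × 200 × 2.3×10⁻⁴ = 0.04554 m
Layer 3: 230 × 0.49 × 1.6×10⁻⁴ = 0.018032 m
Layer 4: 1400 × 0.39 × 0.97×10⁻⁴ = 0.052962 m
Δh = 0.042224 + 0.04554 + 0.018032 + 0.052962 = 0.158758 m ≈ 160 mm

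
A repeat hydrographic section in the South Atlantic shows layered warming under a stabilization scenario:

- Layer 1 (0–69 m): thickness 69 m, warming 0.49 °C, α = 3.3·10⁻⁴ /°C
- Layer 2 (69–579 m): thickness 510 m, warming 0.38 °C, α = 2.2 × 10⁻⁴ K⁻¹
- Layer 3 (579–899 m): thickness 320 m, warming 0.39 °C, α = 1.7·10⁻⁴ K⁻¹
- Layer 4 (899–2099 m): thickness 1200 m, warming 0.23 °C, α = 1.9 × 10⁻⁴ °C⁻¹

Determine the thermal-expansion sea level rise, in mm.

Layer 1: 3.3×10⁻⁴ × 0.49 × 69 = 0.0111573 m
69–579 m: 0.38 × 2.2×10⁻⁴ × 510 = 0.042636 m
579–899 m: 1.7×10⁻⁴ × 320 × 0.39 = 0.021216 m
Layer 4: 1.9×10⁻⁴ × 0.23 × 1200 = 0.05244 m
Δh = 0.0111573 + 0.042636 + 0.021216 + 0.05244 = 0.1274493 m ≈ 127 mm

127 mm of thermosteric rise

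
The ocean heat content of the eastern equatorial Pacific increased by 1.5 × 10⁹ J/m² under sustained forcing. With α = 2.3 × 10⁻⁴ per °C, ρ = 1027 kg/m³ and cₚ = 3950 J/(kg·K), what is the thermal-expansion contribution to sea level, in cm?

Δh = αQ/(ρcₚ) = 2.3×10⁻⁴ × 1.5×10⁹ / (1027 × 3950) ≈ 0.085046 m

Δh ≈ 8.50 cm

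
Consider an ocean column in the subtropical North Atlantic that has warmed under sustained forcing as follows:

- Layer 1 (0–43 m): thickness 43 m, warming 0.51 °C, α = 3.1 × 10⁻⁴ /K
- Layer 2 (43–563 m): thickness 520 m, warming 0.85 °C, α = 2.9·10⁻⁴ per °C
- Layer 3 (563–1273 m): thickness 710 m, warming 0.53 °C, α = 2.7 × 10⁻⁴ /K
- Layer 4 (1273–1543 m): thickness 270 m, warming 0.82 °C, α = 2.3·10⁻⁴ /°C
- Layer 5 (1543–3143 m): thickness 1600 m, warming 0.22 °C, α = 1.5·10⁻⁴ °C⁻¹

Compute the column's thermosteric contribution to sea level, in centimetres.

34 cm

0–43 m: 43 × 0.51 × 3.1×10⁻⁴ = 0.0067983 m
Layer 2: 0.85 × 520 × 2.9×10⁻⁴ = 0.12818 m
Layer 3: 2.7×10⁻⁴ × 0.53 × 710 = 0.101601 m
2.3×10⁻⁴ × 270 × 0.82 = 0.050922 m
1600 × 0.22 × 1.5×10⁻⁴ = 0.05280 m
Δh = 0.0067983 + 0.12818 + 0.101601 + 0.050922 + 0.05280 = 0.3403013 m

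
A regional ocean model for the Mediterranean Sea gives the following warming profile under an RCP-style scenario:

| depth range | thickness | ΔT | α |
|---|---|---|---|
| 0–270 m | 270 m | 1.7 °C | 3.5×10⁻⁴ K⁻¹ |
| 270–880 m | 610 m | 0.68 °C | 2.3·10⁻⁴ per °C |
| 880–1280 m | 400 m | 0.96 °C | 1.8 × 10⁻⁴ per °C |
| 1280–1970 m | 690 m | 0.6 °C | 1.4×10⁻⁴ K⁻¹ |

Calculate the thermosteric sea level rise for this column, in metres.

Δh = 0.38 m

1.7 × 270 × 3.5×10⁻⁴ = 0.16065 m
270–880 m: 610 × 2.3×10⁻⁴ × 0.68 = 0.095404 m
880–1280 m: 0.96 × 400 × 1.8×10⁻⁴ = 0.06912 m
Layer 4: 0.6 × 690 × 1.4×10⁻⁴ = 0.05796 m
Δh = 0.16065 + 0.095404 + 0.06912 + 0.05796 = 0.383134 m ≈ 0.38 m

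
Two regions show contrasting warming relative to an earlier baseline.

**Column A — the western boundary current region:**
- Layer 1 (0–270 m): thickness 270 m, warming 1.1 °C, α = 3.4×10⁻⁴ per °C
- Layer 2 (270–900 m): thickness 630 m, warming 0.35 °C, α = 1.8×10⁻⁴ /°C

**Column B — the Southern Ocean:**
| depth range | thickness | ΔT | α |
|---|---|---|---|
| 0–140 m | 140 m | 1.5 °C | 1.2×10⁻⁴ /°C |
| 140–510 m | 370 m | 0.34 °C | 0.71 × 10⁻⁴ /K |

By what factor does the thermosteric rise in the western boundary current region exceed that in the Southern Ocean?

≈ 4.12×

A 0–270 m: 3.4×10⁻⁴ × 270 × 1.1 = 0.10098 m
A 0.35 × 1.8×10⁻⁴ × 630 = 0.03969 m
A total: 0.14067 m
B 0–140 m: 1.2×10⁻⁴ × 140 × 1.5 = 0.02520 m
B Layer 2: 0.71×10⁻⁴ × 0.34 × 370 = 0.0089318 m
B total: 0.0341318 m
Ratio: 0.14067 / 0.0341318 ≈ 4.121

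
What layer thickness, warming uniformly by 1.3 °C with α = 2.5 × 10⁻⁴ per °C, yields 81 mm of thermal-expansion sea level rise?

H = Δh/(αΔT) = 0.081 / (2.5×10⁻⁴ × 1.3) ≈ 249.2 m

249 m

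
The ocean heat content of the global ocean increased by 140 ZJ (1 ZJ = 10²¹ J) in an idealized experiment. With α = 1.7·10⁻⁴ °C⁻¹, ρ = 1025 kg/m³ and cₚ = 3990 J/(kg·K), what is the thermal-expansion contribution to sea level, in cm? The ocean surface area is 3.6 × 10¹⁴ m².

Per unit area: Q = 140×10²¹ / (3.6×10¹⁴) ≈ 3.889×10⁸ J/m²
Δh = αQ/(ρcₚ) = 1.7×10⁻⁴ × 3.889×10⁸ / (1025 × 3990) ≈ 0.016166 m

Δh ≈ 1.6 cm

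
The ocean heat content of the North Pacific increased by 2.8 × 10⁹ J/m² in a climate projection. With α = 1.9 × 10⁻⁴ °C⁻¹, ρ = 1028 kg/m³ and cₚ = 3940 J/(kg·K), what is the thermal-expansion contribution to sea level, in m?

Δh = 0.131 m

Δh = αQ/(ρcₚ) = 1.9×10⁻⁴ × 2.8×10⁹ / (1028 × 3940) ≈ 0.13135 m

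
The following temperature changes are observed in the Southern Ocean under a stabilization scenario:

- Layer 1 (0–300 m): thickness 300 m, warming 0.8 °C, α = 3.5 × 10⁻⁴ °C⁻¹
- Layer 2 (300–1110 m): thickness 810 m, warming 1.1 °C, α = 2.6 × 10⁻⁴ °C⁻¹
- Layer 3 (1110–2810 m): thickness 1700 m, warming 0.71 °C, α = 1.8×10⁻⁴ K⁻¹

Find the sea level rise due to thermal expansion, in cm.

Δh ≈ 53 cm

300 × 0.8 × 3.5×10⁻⁴ = 0.08400 m
Layer 2: 2.6×10⁻⁴ × 810 × 1.1 = 0.23166 m
0.71 × 1700 × 1.8×10⁻⁴ = 0.21726 m
Δh = 0.08400 + 0.23166 + 0.21726 = 0.53292 m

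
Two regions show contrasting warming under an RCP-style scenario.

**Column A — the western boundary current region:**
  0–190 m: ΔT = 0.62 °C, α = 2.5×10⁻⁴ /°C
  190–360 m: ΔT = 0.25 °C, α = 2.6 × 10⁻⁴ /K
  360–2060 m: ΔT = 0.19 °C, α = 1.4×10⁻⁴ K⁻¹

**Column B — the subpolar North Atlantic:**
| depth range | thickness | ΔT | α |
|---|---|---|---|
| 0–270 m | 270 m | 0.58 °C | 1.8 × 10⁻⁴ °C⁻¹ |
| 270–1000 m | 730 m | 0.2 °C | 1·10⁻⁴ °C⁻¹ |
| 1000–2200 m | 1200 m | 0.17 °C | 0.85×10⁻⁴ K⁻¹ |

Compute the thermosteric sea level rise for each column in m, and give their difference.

A 2.5×10⁻⁴ × 0.62 × 190 = 0.02945 m
A 190–360 m: 170 × 0.25 × 2.6×10⁻⁴ = 0.01105 m
A Layer 3: 1.4×10⁻⁴ × 1700 × 0.19 = 0.04522 m
A total: 0.08572 m
B 0.58 × 1.8×10⁻⁴ × 270 = 0.028188 m
B Layer 2: 730 × 1×10⁻⁴ × 0.2 = 0.01460 m
B 1000–2200 m: 1200 × 0.85×10⁻⁴ × 0.17 = 0.01734 m
B total: 0.060128 m
Difference: 0.08572 − 0.060128 = 0.025592 m

A: 0.086 m; B: 0.060 m; difference 0.026 m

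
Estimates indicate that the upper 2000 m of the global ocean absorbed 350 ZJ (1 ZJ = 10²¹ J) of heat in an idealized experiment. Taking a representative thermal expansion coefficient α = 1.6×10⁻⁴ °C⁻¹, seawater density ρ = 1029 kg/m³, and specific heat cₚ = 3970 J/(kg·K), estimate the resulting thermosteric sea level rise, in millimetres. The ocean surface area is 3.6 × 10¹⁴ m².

Δh ≈ 38.1 mm

Per unit area: Q = 350×10²¹ / (3.6×10¹⁴) ≈ 9.722×10⁸ J/m²
Δh = αQ/(ρcₚ) = 1.6×10⁻⁴ × 9.722×10⁸ / (1029 × 3970) ≈ 0.038078 m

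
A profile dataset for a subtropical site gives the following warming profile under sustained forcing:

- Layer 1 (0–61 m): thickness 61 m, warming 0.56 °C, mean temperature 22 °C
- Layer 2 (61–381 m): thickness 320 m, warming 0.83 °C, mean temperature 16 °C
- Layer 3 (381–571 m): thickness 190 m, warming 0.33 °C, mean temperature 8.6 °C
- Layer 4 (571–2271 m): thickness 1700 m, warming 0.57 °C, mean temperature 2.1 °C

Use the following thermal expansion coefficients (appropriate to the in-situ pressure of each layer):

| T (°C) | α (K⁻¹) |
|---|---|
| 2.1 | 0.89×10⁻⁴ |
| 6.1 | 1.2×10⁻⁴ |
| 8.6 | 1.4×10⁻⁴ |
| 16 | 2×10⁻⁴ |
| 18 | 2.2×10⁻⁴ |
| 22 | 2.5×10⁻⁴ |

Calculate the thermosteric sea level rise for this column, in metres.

Layer 1 at 22 °C → α = 2.5×10⁻⁴ K⁻¹
Layer 2 at 16 °C → α = 2×10⁻⁴ K⁻¹
Layer 3 at 8.6 °C → α = 1.4×10⁻⁴ K⁻¹
Layer 4 at 2.1 °C → α = 0.89×10⁻⁴ K⁻¹
0–61 m: 61 × 2.5×10⁻⁴ × 0.56 = 0.00854 m
61–381 m: 2×10⁻⁴ × 320 × 0.83 = 0.05312 m
190 × 0.33 × 1.4×10⁻⁴ = 0.008778 m
571–2271 m: 1700 × 0.89×10⁻⁴ × 0.57 = 0.086241 m
Δh = 0.00854 + 0.05312 + 0.008778 + 0.086241 = 0.156679 m ≈ 0.157 m

Δh ≈ 0.157 m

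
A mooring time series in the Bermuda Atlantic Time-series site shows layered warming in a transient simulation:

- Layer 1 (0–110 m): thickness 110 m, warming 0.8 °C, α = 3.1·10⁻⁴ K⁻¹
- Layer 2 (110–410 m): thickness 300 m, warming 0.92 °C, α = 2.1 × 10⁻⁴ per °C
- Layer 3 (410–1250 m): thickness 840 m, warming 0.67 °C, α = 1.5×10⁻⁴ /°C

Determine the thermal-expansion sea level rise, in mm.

Δh ≈ 170 mm

0–110 m: 110 × 0.8 × 3.1×10⁻⁴ = 0.02728 m
0.92 × 2.1×10⁻⁴ × 300 = 0.05796 m
410–1250 m: 840 × 0.67 × 1.5×10⁻⁴ = 0.08442 m
Δh = 0.02728 + 0.05796 + 0.08442 = 0.16966 m ≈ 170 mm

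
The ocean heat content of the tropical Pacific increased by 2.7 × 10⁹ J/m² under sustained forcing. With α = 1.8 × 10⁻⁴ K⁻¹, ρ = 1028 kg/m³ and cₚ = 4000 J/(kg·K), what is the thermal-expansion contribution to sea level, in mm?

Δh = 118 mm

Δh = αQ/(ρcₚ) = 1.8×10⁻⁴ × 2.7×10⁹ / (1028 × 4000) ≈ 0.11819 m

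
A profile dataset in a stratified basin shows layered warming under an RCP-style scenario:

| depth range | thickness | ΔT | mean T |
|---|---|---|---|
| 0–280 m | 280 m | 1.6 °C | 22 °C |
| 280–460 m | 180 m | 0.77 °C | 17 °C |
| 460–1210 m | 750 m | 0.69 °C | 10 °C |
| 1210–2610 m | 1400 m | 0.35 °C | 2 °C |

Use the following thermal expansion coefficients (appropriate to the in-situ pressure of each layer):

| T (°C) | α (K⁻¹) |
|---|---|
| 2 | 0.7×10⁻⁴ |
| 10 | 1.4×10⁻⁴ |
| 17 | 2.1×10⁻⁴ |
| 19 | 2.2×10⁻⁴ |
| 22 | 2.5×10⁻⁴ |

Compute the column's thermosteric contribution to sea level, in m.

Layer 1 at 22 °C → α = 2.5×10⁻⁴ K⁻¹
Layer 2 at 17 °C → α = 2.1×10⁻⁴ K⁻¹
Layer 3 at 10 °C → α = 1.4×10⁻⁴ K⁻¹
Layer 4 at 2 °C → α = 0.7×10⁻⁴ K⁻¹
0–280 m: 2.5×10⁻⁴ × 1.6 × 280 = 0.11200 m
280–460 m: 180 × 0.77 × 2.1×10⁻⁴ = 0.029106 m
460–1210 m: 750 × 1.4×10⁻⁴ × 0.69 = 0.07245 m
1400 × 0.7×10⁻⁴ × 0.35 = 0.03430 m
Δh = 0.11200 + 0.029106 + 0.07245 + 0.03430 = 0.247856 m

0.248 m of thermosteric rise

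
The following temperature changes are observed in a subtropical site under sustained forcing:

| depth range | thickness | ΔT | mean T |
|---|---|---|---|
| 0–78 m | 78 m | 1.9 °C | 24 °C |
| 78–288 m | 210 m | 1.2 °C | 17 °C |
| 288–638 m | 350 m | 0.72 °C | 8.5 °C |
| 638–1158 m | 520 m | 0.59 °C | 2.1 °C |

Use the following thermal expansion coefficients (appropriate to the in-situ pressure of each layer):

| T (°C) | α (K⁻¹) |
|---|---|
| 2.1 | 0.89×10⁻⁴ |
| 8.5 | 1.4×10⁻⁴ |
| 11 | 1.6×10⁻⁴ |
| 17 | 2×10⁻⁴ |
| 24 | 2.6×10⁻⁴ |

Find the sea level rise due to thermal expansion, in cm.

15.2 cm

Layer 1 at 24 °C → α = 2.6×10⁻⁴ K⁻¹
Layer 2 at 17 °C → α = 2×10⁻⁴ K⁻¹
Layer 3 at 8.5 °C → α = 1.4×10⁻⁴ K⁻¹
Layer 4 at 2.1 °C → α = 0.89×10⁻⁴ K⁻¹
0–78 m: 2.6×10⁻⁴ × 1.9 × 78 = 0.038532 m
Layer 2: 210 × 2×10⁻⁴ × 1.2 = 0.05040 m
Layer 3: 1.4×10⁻⁴ × 350 × 0.72 = 0.03528 m
638–1158 m: 520 × 0.89×10⁻⁴ × 0.59 = 0.0273052 m
Δh = 0.038532 + 0.05040 + 0.03528 + 0.0273052 = 0.1515172 m ≈ 15.2 cm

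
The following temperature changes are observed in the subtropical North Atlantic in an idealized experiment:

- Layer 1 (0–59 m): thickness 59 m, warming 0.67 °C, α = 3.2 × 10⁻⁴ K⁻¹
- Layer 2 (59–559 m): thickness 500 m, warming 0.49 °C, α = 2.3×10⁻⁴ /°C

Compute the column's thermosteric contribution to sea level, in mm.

0.67 × 59 × 3.2×10⁻⁴ = 0.0126496 m
59–559 m: 2.3×10⁻⁴ × 500 × 0.49 = 0.05635 m
Δh = 0.0126496 + 0.05635 = 0.0689996 m ≈ 69 mm

Δh ≈ 69 mm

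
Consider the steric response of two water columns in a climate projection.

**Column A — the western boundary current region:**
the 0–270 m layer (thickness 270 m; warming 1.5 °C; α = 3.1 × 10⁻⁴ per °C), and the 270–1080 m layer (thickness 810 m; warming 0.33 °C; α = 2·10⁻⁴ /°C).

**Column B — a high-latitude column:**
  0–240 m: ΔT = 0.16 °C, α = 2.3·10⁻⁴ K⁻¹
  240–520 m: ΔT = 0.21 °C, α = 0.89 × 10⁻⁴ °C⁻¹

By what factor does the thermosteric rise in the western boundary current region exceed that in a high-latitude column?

A Layer 1: 270 × 1.5 × 3.1×10⁻⁴ = 0.12555 m
A 2×10⁻⁴ × 0.33 × 810 = 0.05346 m
A total: 0.17901 m
B Layer 1: 240 × 0.16 × 2.3×10⁻⁴ = 0.008832 m
B 240–520 m: 0.89×10⁻⁴ × 280 × 0.21 = 0.0052332 m
B total: 0.0140652 m
Ratio: 0.17901 / 0.0140652 ≈ 12.73

13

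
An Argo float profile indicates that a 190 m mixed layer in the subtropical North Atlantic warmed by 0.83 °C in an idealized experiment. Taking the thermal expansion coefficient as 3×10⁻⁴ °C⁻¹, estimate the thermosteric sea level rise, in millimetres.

Δh = αΔT·H = 3×10⁻⁴ × 0.83 × 190 = 0.04731 m

47 mm of thermosteric rise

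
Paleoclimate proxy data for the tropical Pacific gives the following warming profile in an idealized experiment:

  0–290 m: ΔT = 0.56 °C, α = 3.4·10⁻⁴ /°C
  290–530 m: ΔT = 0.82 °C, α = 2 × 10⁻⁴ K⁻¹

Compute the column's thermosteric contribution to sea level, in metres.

about 0.0946 m

0–290 m: 290 × 0.56 × 3.4×10⁻⁴ = 0.055216 m
290–530 m: 240 × 2×10⁻⁴ × 0.82 = 0.03936 m
Δh = 0.055216 + 0.03936 = 0.094576 m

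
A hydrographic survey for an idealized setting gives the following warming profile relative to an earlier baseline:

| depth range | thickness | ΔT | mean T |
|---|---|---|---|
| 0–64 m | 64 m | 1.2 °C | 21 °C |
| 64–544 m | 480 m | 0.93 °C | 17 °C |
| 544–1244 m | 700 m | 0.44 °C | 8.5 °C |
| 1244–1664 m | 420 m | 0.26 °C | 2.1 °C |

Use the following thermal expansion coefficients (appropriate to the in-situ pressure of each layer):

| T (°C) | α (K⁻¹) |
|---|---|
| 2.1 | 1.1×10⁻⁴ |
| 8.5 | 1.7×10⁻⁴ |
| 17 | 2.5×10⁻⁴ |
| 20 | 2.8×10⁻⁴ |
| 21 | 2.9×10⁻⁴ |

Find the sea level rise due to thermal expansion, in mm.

Δh = 200 mm

Layer 1 at 21 °C → α = 2.9×10⁻⁴ K⁻¹
Layer 2 at 17 °C → α = 2.5×10⁻⁴ K⁻¹
Layer 3 at 8.5 °C → α = 1.7×10⁻⁴ K⁻¹
Layer 4 at 2.1 °C → α = 1.1×10⁻⁴ K⁻¹
Layer 1: 2.9×10⁻⁴ × 64 × 1.2 = 0.022272 m
Layer 2: 0.93 × 2.5×10⁻⁴ × 480 = 0.11160 m
544–1244 m: 0.44 × 700 × 1.7×10⁻⁴ = 0.05236 m
Layer 4: 1.1×10⁻⁴ × 420 × 0.26 = 0.012012 m
Δh = 0.022272 + 0.11160 + 0.05236 + 0.012012 = 0.198244 m ≈ 200 mm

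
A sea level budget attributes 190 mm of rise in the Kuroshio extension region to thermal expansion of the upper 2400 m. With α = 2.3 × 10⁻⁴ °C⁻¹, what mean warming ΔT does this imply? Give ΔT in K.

ΔT = Δh/(αH) = 0.19 / (2.3×10⁻⁴ × 2400) ≈ 0.3442 K

ΔT ≈ 0.34 K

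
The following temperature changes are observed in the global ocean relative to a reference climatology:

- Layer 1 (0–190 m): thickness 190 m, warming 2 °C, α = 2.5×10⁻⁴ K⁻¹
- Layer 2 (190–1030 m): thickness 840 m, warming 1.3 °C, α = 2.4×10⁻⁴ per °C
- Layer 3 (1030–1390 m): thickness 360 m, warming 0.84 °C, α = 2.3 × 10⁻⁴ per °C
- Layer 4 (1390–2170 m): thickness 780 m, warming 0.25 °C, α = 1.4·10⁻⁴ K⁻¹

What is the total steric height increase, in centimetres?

45.4 cm of thermosteric rise

0–190 m: 190 × 2.5×10⁻⁴ × 2 = 0.09500 m
190–1030 m: 1.3 × 2.4×10⁻⁴ × 840 = 0.26208 m
1030–1390 m: 360 × 2.3×10⁻⁴ × 0.84 = 0.069552 m
1.4×10⁻⁴ × 780 × 0.25 = 0.02730 m
Δh = 0.09500 + 0.26208 + 0.069552 + 0.02730 = 0.453932 m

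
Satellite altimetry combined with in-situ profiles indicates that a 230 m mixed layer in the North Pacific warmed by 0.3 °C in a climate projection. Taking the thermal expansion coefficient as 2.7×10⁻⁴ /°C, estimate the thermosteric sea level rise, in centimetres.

Δh = αΔT·H = 2.7×10⁻⁴ × 0.3 × 230 = 0.01863 m

Δh = 1.86 cm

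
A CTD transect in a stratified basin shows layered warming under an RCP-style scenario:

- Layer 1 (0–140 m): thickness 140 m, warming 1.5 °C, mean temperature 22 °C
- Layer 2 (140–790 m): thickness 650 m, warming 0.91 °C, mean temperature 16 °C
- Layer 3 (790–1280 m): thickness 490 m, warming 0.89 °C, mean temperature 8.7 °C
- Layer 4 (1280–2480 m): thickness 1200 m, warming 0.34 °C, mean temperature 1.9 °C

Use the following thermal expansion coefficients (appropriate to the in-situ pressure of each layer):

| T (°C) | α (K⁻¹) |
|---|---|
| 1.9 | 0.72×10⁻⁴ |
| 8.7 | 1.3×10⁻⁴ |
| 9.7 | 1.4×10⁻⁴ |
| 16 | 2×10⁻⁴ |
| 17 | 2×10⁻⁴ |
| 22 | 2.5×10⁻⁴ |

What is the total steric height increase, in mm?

Layer 1 at 22 °C → α = 2.5×10⁻⁴ K⁻¹
Layer 2 at 16 °C → α = 2×10⁻⁴ K⁻¹
Layer 3 at 8.7 °C → α = 1.3×10⁻⁴ K⁻¹
Layer 4 at 1.9 °C → α = 0.72×10⁻⁴ K⁻¹
0–140 m: 140 × 1.5 × 2.5×10⁻⁴ = 0.05250 m
140–790 m: 0.91 × 650 × 2×10⁻⁴ = 0.11830 m
790–1280 m: 490 × 0.89 × 1.3×10⁻⁴ = 0.056693 m
1200 × 0.72×10⁻⁴ × 0.34 = 0.029376 m
Δh = 0.05250 + 0.11830 + 0.056693 + 0.029376 = 0.256869 m

about 257 mm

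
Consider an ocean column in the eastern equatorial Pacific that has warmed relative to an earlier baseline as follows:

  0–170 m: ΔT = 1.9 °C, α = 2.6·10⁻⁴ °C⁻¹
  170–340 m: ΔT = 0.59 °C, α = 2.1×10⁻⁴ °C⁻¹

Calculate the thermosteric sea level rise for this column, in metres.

0.105 m of thermosteric rise

0–170 m: 170 × 1.9 × 2.6×10⁻⁴ = 0.08398 m
Layer 2: 2.1×10⁻⁴ × 0.59 × 170 = 0.021063 m
Δh = 0.08398 + 0.021063 = 0.105043 m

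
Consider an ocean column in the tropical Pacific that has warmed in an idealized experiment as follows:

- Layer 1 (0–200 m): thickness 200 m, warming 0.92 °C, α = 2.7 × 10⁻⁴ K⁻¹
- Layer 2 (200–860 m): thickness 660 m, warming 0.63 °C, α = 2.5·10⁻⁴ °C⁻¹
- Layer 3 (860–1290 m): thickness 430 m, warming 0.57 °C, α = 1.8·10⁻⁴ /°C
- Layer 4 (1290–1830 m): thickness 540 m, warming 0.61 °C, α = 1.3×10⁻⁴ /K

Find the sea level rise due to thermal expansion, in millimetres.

Δh = 240 mm

Layer 1: 0.92 × 2.7×10⁻⁴ × 200 = 0.04968 m
200–860 m: 0.63 × 660 × 2.5×10⁻⁴ = 0.10395 m
860–1290 m: 1.8×10⁻⁴ × 0.57 × 430 = 0.044118 m
1.3×10⁻⁴ × 540 × 0.61 = 0.042822 m
Δh = 0.04968 + 0.10395 + 0.044118 + 0.042822 = 0.24057 m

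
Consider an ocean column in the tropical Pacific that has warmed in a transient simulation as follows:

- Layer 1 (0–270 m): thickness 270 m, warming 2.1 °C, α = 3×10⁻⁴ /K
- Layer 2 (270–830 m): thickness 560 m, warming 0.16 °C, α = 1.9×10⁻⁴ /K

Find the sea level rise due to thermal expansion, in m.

0.19 m

0–270 m: 3×10⁻⁴ × 270 × 2.1 = 0.17010 m
560 × 1.9×10⁻⁴ × 0.16 = 0.017024 m
Δh = 0.17010 + 0.017024 = 0.187124 m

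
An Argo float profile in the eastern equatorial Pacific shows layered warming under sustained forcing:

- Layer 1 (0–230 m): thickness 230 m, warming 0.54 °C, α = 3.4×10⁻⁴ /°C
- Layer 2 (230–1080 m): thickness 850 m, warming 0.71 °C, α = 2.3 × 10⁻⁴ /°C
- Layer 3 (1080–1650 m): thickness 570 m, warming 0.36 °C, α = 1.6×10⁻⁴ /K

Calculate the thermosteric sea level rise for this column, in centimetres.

0–230 m: 0.54 × 3.4×10⁻⁴ × 230 = 0.042228 m
850 × 0.71 × 2.3×10⁻⁴ = 0.138805 m
Layer 3: 0.36 × 1.6×10⁻⁴ × 570 = 0.032832 m
Δh = 0.042228 + 0.138805 + 0.032832 = 0.213865 m

Δh ≈ 21.4 cm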